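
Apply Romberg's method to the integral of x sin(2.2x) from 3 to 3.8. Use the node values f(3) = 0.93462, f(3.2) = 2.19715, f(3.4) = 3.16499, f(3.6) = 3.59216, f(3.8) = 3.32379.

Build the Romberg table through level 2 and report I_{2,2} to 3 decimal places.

I_{0,0} (trapezoid, 1 panel, h=0.8000): 1.70336
I_{1,0} (trapezoid, 2 panels, h=0.4000): 2.11768
I_{2,0} (trapezoid, 4 panels, h=0.2000): 2.21670
I_{1,1} = 2.11768 + (2.11768 − 1.70336)/3 = 2.25579
I_{2,1} = 2.21670 + (2.21670 − 2.11768)/3 = 2.24971
I_{2,2} = 2.24971 + (2.24971 − 2.25579)/15 = 2.24930

2.249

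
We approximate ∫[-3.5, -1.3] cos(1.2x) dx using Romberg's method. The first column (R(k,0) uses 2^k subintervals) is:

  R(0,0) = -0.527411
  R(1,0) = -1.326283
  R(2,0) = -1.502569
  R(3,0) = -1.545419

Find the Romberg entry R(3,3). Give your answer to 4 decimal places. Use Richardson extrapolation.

-1.5596

R(1,1) = (4·(-1.326283) − (-0.527411)) / 3 = -1.592574
R(2,1) = (4·(-1.502569) − (-1.326283)) / 3 = -1.561331
R(3,1) = (4·(-1.545419) − (-1.502569)) / 3 = -1.559702
R(2,2) = -1.561331 + (-1.561331 − (-1.592574))/15 = -1.559248
R(3,2) = (16·(-1.559702) − (-1.561331)) / 15 = -1.559593
R(3,3) = (64·(-1.559593) − (-1.559248)) / 63 = -1.559598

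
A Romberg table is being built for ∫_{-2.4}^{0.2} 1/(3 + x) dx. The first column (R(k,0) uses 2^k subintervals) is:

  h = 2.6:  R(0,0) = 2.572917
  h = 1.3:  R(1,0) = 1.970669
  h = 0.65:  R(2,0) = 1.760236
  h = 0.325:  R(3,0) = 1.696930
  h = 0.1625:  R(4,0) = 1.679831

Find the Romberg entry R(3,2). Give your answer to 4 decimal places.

Richardson extrapolation on the trapezoidal column (denominator 4−1=3):
R(2,1) = 1.760236 + (1.760236 − 1.970669)/3 = 1.690092
R(3,1) = 1.696930 + (1.696930 − 1.760236)/3 = 1.675828
R(3,2) = 1.675828 + (1.675828 − 1.690092)/15 = 1.674877

1.6749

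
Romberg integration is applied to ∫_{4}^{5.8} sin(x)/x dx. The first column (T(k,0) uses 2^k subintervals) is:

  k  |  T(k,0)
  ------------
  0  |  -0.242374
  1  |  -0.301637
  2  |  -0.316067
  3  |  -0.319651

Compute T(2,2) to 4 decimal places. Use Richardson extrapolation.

-0.3208

Richardson extrapolation on the trapezoidal column (denominator 4−1=3):
T(1,1) = (4·(-0.301637) − (-0.242374)) / 3 = -0.321391
T(2,1) = (4·(-0.316067) − (-0.301637)) / 3 = -0.320877
T(2,2) = (16·(-0.320877) − (-0.321391)) / 15 = -0.320843
(Column j=1 coincides with Simpson's rule on the same nodes.)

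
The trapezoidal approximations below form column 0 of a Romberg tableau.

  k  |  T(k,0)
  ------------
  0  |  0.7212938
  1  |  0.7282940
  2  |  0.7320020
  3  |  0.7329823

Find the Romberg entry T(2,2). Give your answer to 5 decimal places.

0.73341

Richardson extrapolation on the trapezoidal column (denominator 4−1=3):
T(1,1) = (4·0.7282940 − 0.7212938) / 3 = 0.7306274
T(2,1) = 0.7320020 + (0.7320020 − 0.7282940)/3 = 0.7332380
T(2,2) = 0.7332380 + (0.7332380 − 0.7306274)/15 = 0.7334120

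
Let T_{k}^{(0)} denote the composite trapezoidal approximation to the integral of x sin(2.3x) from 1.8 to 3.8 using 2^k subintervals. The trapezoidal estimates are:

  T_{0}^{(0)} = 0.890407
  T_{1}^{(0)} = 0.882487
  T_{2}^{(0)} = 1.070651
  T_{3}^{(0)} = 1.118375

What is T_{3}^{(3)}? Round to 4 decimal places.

T_{1}^{(1)} = (4·0.882487 − 0.890407) / 3 = 0.879847
T_{2}^{(1)} = 1.070651 + (1.070651 − 0.882487)/3 = 1.133372
T_{3}^{(1)} = (4·1.118375 − 1.070651) / 3 = 1.134283
T_{2}^{(2)} = (16·1.133372 − 0.879847) / 15 = 1.150274
T_{3}^{(2)} = 1.134283 + (1.134283 − 1.133372)/15 = 1.134344
T_{3}^{(3)} = (64·1.134344 − 1.150274) / 63 = 1.134091

1.1341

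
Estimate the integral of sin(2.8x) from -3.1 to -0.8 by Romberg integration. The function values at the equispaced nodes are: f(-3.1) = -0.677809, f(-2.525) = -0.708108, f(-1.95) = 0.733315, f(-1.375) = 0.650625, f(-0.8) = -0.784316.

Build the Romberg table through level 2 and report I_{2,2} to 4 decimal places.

I_{0,0} (trapezoid, 1 panel, h=2.3000): -1.681444
I_{1,0} (trapezoid, 2 panels, h=1.1500): 0.002590
I_{2,0} (trapezoid, 4 panels, h=0.5750): -0.031758
I_{1,1} = 0.002590 + (0.002590 − (-1.681444))/3 = 0.563935
I_{2,1} = -0.031758 + (-0.031758 − 0.002590)/3 = -0.043207
I_{2,2} = -0.043207 + (-0.043207 − 0.563935)/15 = -0.083683

-0.0837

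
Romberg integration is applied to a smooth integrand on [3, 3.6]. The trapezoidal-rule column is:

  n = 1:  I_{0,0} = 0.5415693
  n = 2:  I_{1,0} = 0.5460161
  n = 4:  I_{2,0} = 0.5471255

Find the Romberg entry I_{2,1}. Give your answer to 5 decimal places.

I_{2,1} = 0.5471255 + (0.5471255 − 0.5460161)/3 = 0.5474953

0.54750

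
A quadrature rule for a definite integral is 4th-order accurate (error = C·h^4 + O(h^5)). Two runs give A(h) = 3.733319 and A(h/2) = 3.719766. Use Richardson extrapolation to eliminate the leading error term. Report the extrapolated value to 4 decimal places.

Extrapolated value = (16·A(h/2) − A(h)) / (16 − 1)
= (16·3.719766 − 3.733319) / 15
= 55.782937 / 15 = 3.718862

3.7189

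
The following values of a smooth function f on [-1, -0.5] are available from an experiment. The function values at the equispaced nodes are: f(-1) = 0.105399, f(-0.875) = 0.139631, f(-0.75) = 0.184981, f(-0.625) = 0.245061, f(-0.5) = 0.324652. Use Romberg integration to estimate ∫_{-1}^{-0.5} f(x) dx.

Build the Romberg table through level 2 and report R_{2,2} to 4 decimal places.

R_{0,0} (trapezoid, 1 panel, h=0.5000): 0.107513
R_{1,0} (trapezoid, 2 panels, h=0.2500): 0.100002
R_{2,0} (trapezoid, 4 panels, h=0.1250): 0.098087
R_{1,1} = 0.100002 + (0.100002 − 0.107513)/3 = 0.097498
R_{2,1} = 0.098087 + (0.098087 − 0.100002)/3 = 0.097449
R_{2,2} = 0.097449 + (0.097449 − 0.097498)/15 = 0.097446

0.0974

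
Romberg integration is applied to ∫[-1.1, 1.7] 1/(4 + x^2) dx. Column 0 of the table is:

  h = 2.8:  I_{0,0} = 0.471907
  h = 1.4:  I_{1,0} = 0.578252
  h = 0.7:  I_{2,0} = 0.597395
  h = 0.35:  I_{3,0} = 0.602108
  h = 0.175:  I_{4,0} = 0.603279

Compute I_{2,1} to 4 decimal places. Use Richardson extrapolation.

0.6038

Richardson extrapolation on the trapezoidal column (denominator 4−1=3):
I_{2,1} = (4·0.597395 − 0.578252) / 3 = 0.603776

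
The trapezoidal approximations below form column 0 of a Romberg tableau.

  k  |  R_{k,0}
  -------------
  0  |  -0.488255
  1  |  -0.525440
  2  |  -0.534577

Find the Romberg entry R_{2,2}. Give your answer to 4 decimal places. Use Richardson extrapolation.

-0.5376

Richardson extrapolation on the trapezoidal column (denominator 4−1=3):
R_{1,1} = -0.525440 + (-0.525440 − (-0.488255))/3 = -0.537835
R_{2,1} = -0.534577 + (-0.534577 − (-0.525440))/3 = -0.537623
R_{2,2} = -0.537623 + (-0.537623 − (-0.537835))/15 = -0.537609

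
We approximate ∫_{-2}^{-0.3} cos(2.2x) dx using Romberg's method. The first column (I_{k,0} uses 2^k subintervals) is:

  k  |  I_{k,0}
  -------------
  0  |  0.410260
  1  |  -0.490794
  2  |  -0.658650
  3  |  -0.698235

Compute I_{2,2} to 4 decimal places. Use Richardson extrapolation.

-0.7095

Richardson extrapolation on the trapezoidal column (denominator 4−1=3):
I_{1,1} = (4·(-0.490794) − 0.410260) / 3 = -0.791145
I_{2,1} = -0.658650 + (-0.658650 − (-0.490794))/3 = -0.714602
I_{2,2} = (16·(-0.714602) − (-0.791145)) / 15 = -0.709499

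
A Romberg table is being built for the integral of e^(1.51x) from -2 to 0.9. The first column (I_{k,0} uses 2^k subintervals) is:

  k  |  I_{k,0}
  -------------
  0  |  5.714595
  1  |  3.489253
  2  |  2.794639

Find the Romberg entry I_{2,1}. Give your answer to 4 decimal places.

Richardson extrapolation on the trapezoidal column (denominator 4−1=3):
I_{2,1} = (4·2.794639 − 3.489253) / 3 = 2.563101

2.5631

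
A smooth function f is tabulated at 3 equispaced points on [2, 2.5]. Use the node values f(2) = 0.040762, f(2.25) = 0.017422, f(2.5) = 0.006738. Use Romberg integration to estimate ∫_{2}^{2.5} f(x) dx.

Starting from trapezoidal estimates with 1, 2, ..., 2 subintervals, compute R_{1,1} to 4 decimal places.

R_{0,0} (trapezoid, 1 panel, h=0.5000): 0.011875
R_{1,0} (trapezoid, 2 panels, h=0.2500): 0.010293
R_{1,1} = 0.010293 + (0.010293 − 0.011875)/3 = 0.009766

0.0098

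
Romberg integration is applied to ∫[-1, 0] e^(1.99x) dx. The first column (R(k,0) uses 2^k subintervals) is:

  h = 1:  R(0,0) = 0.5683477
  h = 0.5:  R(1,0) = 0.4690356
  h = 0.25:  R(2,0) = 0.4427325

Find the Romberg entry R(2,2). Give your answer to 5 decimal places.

0.43383

R(1,1) = (4·0.4690356 − 0.5683477) / 3 = 0.4359316
R(2,1) = (4·0.4427325 − 0.4690356) / 3 = 0.4339648
R(2,2) = 0.4339648 + (0.4339648 − 0.4359316)/15 = 0.4338337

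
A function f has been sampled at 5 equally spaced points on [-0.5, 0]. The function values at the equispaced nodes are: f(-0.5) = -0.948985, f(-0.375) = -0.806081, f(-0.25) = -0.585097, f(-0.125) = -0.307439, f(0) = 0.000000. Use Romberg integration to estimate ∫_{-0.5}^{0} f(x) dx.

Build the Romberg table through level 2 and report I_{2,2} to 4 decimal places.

-0.2739

I_{0,0} (trapezoid, 1 panel, h=0.5000): -0.237246
I_{1,0} (trapezoid, 2 panels, h=0.2500): -0.264897
I_{2,0} (trapezoid, 4 panels, h=0.1250): -0.271639
I_{1,1} = -0.264897 + (-0.264897 − (-0.237246))/3 = -0.274114
I_{2,1} = -0.271639 + (-0.271639 − (-0.264897))/3 = -0.273886
I_{2,2} = -0.273886 + (-0.273886 − (-0.274114))/15 = -0.273871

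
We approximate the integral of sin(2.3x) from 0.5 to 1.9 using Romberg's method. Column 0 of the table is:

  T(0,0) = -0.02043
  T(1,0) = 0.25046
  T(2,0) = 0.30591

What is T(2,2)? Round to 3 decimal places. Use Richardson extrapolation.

Richardson extrapolation on the trapezoidal column (denominator 4−1=3):
T(1,1) = 0.25046 + (0.25046 − (-0.02043))/3 = 0.34076
T(2,1) = 0.30591 + (0.30591 − 0.25046)/3 = 0.32439
T(2,2) = 0.32439 + (0.32439 − 0.34076)/15 = 0.32330

0.323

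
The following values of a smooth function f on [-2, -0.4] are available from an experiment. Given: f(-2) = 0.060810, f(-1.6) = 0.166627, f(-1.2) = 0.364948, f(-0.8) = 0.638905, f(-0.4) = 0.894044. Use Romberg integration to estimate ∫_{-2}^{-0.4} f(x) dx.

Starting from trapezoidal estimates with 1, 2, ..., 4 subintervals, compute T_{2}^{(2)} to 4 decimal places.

T_{0}^{(0)} (trapezoid, 1 panel, h=1.6000): 0.763883
T_{1}^{(0)} (trapezoid, 2 panels, h=0.8000): 0.673900
T_{2}^{(0)} (trapezoid, 4 panels, h=0.4000): 0.659163
T_{1}^{(1)} = 0.673900 + (0.673900 − 0.763883)/3 = 0.643906
T_{2}^{(1)} = 0.659163 + (0.659163 − 0.673900)/3 = 0.654251
T_{2}^{(2)} = 0.654251 + (0.654251 − 0.643906)/15 = 0.654941

0.6549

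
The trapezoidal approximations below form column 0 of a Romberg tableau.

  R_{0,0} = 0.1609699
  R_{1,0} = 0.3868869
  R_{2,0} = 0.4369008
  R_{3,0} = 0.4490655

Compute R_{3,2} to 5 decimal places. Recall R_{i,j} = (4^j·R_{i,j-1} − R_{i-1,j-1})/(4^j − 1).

0.45309

Richardson extrapolation on the trapezoidal column (denominator 4−1=3):
R_{2,1} = 0.4369008 + (0.4369008 − 0.3868869)/3 = 0.4535721
R_{3,1} = (4·0.4490655 − 0.4369008) / 3 = 0.4531204
R_{3,2} = (16·0.4531204 − 0.4535721) / 15 = 0.4530903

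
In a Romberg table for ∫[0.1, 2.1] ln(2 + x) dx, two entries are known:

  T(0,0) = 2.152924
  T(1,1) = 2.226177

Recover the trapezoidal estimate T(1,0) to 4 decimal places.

From T(1,1) = (4·T(1,0) − T(0,0))/3, solve for T(1,0):
4·T(1,0) = 3·2.226177 + 2.152924 = 8.831455
T(1,0) = 2.207864

2.2079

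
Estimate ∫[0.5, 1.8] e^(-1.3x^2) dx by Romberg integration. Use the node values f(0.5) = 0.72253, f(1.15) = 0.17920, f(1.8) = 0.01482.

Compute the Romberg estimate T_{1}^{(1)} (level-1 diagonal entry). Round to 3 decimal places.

0.315

T_{0}^{(0)} (trapezoid, 1 panel, h=1.3000): 0.47928
T_{1}^{(0)} (trapezoid, 2 panels, h=0.6500): 0.35612
T_{1}^{(1)} = 0.35612 + (0.35612 − 0.47928)/3 = 0.31507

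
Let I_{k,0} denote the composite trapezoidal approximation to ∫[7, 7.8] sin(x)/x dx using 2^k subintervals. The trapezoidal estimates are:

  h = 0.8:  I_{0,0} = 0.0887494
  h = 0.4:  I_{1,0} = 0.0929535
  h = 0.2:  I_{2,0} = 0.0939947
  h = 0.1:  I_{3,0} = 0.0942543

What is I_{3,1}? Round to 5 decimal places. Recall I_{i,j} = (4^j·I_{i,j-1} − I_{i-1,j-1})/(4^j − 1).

Richardson extrapolation on the trapezoidal column (denominator 4−1=3):
I_{3,1} = (4·0.0942543 − 0.0939947) / 3 = 0.0943408
(Column j=1 coincides with Simpson's rule on the same nodes.)

0.09434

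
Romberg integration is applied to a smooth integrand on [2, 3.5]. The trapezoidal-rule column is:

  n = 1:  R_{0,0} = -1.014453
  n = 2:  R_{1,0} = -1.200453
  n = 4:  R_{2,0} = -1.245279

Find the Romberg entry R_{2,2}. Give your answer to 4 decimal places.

Richardson extrapolation on the trapezoidal column (denominator 4−1=3):
R_{1,1} = -1.200453 + (-1.200453 − (-1.014453))/3 = -1.262453
R_{2,1} = -1.245279 + (-1.245279 − (-1.200453))/3 = -1.260221
R_{2,2} = (16·(-1.260221) − (-1.262453)) / 15 = -1.260072
(Column j=1 coincides with Simpson's rule on the same nodes.)

-1.2601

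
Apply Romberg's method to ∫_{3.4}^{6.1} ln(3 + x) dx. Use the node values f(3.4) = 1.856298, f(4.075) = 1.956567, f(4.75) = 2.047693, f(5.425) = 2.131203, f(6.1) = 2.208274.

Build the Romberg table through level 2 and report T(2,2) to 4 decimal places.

T(0,0) (trapezoid, 1 panel, h=2.7000): 5.487172
T(1,0) (trapezoid, 2 panels, h=1.3500): 5.507972
T(2,0) (trapezoid, 4 panels, h=0.6750): 5.513231
T(1,1) = 5.507972 + (5.507972 − 5.487172)/3 = 5.514905
T(2,1) = 5.513231 + (5.513231 − 5.507972)/3 = 5.514984
T(2,2) = 5.514984 + (5.514984 − 5.514905)/15 = 5.514989

5.5150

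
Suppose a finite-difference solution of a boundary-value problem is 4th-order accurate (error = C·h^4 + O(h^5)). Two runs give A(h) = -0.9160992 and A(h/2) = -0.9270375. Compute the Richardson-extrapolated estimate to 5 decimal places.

Extrapolated value = (16·A(h/2) − A(h)) / (16 − 1)
= (16·(-0.9270375) − (-0.9160992)) / 15
= -13.9165008 / 15 = -0.9277667

-0.92777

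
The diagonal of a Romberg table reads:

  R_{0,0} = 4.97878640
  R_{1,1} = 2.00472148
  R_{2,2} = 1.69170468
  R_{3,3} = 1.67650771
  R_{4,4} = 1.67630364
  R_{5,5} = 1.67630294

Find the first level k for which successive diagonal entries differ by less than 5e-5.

|R_{1,1} − R_{0,0}| = 2.97406492 ≥ 5e-5
|R_{2,2} − R_{1,1}| = 0.31301680 ≥ 5e-5
|R_{3,3} − R_{2,2}| = 0.01519697 ≥ 5e-5
|R_{4,4} − R_{3,3}| = 0.00020407 ≥ 5e-5
|R_{5,5} − R_{4,4}| = 0.00000070 < 5e-5

k = 5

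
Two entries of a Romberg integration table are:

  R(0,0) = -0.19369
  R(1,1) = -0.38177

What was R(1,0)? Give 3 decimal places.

-0.335

From R(1,1) = (4·R(1,0) − R(0,0))/3, solve for R(1,0):
4·R(1,0) = 3·(-0.38177) + (-0.19369) = -1.33900
R(1,0) = -0.33475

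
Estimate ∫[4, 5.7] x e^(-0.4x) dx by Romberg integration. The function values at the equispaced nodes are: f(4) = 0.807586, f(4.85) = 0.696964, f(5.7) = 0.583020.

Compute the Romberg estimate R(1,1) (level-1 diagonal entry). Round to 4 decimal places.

1.1839

R(0,0) (trapezoid, 1 panel, h=1.7000): 1.182015
R(1,0) (trapezoid, 2 panels, h=0.8500): 1.183427
R(1,1) = 1.183427 + (1.183427 − 1.182015)/3 = 1.183898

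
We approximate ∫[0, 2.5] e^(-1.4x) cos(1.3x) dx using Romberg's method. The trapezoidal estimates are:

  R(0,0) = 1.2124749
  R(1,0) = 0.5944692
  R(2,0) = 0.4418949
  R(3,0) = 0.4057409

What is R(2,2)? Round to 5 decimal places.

R(1,1) = 0.5944692 + (0.5944692 − 1.2124749)/3 = 0.3884673
R(2,1) = (4·0.4418949 − 0.5944692) / 3 = 0.3910368
R(2,2) = (16·0.3910368 − 0.3884673) / 15 = 0.3912081

0.39121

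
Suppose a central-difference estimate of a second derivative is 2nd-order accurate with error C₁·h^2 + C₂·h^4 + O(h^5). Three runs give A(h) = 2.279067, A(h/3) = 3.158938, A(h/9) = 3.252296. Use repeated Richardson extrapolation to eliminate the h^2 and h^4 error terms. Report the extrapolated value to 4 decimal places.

3.2639

First eliminate the h^2 term (factor 3^2 = 9):
  B₁ = (9·3.158938 − 2.279067)/8 = 3.268922
  B₂ = (9·3.252296 − 3.158938)/8 = 3.263966
Then eliminate the h^4 term (factor 3^4 = 81):
  (81·3.263966 − 3.268922)/80 = 3.263904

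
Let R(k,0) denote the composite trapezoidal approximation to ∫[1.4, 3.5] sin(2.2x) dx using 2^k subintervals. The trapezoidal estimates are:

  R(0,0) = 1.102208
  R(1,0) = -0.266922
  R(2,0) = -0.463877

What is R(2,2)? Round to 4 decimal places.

R(1,1) = (4·(-0.266922) − 1.102208) / 3 = -0.723299
R(2,1) = -0.463877 + (-0.463877 − (-0.266922))/3 = -0.529529
R(2,2) = -0.529529 + (-0.529529 − (-0.723299))/15 = -0.516611

-0.5166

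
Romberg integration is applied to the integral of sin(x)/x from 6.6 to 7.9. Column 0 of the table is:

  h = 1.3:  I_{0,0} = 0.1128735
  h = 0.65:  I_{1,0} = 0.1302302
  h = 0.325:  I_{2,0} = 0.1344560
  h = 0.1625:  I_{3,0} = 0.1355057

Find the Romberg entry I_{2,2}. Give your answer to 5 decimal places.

0.13585

Richardson extrapolation on the trapezoidal column (denominator 4−1=3):
I_{1,1} = 0.1302302 + (0.1302302 − 0.1128735)/3 = 0.1360158
I_{2,1} = (4·0.1344560 − 0.1302302) / 3 = 0.1358646
I_{2,2} = 0.1358646 + (0.1358646 − 0.1360158)/15 = 0.1358545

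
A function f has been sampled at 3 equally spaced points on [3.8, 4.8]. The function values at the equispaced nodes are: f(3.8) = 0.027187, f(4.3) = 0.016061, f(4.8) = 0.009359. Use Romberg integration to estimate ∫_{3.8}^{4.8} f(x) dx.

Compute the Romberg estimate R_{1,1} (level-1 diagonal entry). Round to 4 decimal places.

0.0168

R_{0,0} (trapezoid, 1 panel, h=1.0000): 0.018273
R_{1,0} (trapezoid, 2 panels, h=0.5000): 0.017167
R_{1,1} = 0.017167 + (0.017167 − 0.018273)/3 = 0.016798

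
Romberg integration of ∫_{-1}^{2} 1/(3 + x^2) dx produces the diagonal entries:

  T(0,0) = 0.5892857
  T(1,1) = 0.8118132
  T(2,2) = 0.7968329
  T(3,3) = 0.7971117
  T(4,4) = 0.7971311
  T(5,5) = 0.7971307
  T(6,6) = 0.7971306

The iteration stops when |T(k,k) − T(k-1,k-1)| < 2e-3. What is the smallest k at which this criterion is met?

|T(1,1) − T(0,0)| = 0.2225275 ≥ 2e-3
|T(2,2) − T(1,1)| = 0.0149803 ≥ 2e-3
|T(3,3) − T(2,2)| = 0.0002788 < 2e-3

k = 3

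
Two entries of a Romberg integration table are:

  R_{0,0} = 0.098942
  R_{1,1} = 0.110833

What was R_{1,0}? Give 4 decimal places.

0.1079

From R_{1,1} = (4·R_{1,0} − R_{0,0})/3, solve for R_{1,0}:
4·R_{1,0} = 3·0.110833 + 0.098942 = 0.431441
R_{1,0} = 0.107860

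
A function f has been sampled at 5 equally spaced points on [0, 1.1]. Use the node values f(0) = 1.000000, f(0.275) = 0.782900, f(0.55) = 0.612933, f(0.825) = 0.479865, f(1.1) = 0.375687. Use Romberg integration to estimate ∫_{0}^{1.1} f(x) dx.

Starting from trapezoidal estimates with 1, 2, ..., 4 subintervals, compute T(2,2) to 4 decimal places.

T(0,0) (trapezoid, 1 panel, h=1.1000): 0.756628
T(1,0) (trapezoid, 2 panels, h=0.5500): 0.715427
T(2,0) (trapezoid, 4 panels, h=0.2750): 0.704974
T(1,1) = 0.715427 + (0.715427 − 0.756628)/3 = 0.701693
T(2,1) = 0.704974 + (0.704974 − 0.715427)/3 = 0.701490
T(2,2) = 0.701490 + (0.701490 − 0.701693)/15 = 0.701476

0.7015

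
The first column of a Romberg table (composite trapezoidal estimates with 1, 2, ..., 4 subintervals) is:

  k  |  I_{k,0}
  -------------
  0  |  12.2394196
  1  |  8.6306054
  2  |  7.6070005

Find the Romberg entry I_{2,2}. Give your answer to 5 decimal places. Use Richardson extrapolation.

Richardson extrapolation on the trapezoidal column (denominator 4−1=3):
I_{1,1} = 8.6306054 + (8.6306054 − 12.2394196)/3 = 7.4276673
I_{2,1} = (4·7.6070005 − 8.6306054) / 3 = 7.2657989
I_{2,2} = (16·7.2657989 − 7.4276673) / 15 = 7.2550077

7.25501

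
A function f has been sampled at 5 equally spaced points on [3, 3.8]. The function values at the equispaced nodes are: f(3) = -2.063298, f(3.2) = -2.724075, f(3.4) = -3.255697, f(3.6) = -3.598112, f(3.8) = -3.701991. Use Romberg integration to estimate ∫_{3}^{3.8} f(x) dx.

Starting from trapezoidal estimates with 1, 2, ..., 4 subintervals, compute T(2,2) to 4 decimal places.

T(0,0) (trapezoid, 1 panel, h=0.8000): -2.306116
T(1,0) (trapezoid, 2 panels, h=0.4000): -2.455337
T(2,0) (trapezoid, 4 panels, h=0.2000): -2.492106
T(1,1) = -2.455337 + (-2.455337 − (-2.306116))/3 = -2.505077
T(2,1) = -2.492106 + (-2.492106 − (-2.455337))/3 = -2.504362
T(2,2) = -2.504362 + (-2.504362 − (-2.505077))/15 = -2.504314

-2.5043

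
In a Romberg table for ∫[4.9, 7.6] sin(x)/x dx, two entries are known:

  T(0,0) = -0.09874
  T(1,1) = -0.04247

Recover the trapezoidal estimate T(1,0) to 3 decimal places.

-0.057

From T(1,1) = (4·T(1,0) − T(0,0))/3, solve for T(1,0):
4·T(1,0) = 3·(-0.04247) + (-0.09874) = -0.22615
T(1,0) = -0.05654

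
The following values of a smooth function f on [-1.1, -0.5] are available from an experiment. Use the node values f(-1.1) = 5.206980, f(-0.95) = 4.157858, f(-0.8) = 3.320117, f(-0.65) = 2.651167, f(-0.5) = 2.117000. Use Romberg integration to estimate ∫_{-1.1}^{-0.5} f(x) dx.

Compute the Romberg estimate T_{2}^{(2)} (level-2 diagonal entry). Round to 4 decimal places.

T_{0}^{(0)} (trapezoid, 1 panel, h=0.6000): 2.197194
T_{1}^{(0)} (trapezoid, 2 panels, h=0.3000): 2.094632
T_{2}^{(0)} (trapezoid, 4 panels, h=0.1500): 2.068670
T_{1}^{(1)} = 2.094632 + (2.094632 − 2.197194)/3 = 2.060445
T_{2}^{(1)} = 2.068670 + (2.068670 − 2.094632)/3 = 2.060016
T_{2}^{(2)} = 2.060016 + (2.060016 − 2.060445)/15 = 2.059987

2.0600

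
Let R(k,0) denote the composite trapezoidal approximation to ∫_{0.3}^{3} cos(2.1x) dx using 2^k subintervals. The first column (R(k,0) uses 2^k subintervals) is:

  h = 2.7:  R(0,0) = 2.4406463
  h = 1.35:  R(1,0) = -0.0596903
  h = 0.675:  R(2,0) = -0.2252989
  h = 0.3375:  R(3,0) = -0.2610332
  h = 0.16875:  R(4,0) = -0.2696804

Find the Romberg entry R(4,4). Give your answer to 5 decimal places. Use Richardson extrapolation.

R(1,1) = -0.0596903 + (-0.0596903 − 2.4406463)/3 = -0.8931358
R(2,1) = -0.2252989 + (-0.2252989 − (-0.0596903))/3 = -0.2805018
R(3,1) = -0.2610332 + (-0.2610332 − (-0.2252989))/3 = -0.2729446
R(4,1) = (4·(-0.2696804) − (-0.2610332)) / 3 = -0.2725628
R(2,2) = (16·(-0.2805018) − (-0.8931358)) / 15 = -0.2396595
R(3,2) = (16·(-0.2729446) − (-0.2805018)) / 15 = -0.2724408
R(4,2) = -0.2725628 + (-0.2725628 − (-0.2729446))/15 = -0.2725373
R(3,3) = (64·(-0.2724408) − (-0.2396595)) / 63 = -0.2729611
R(4,3) = (64·(-0.2725373) − (-0.2724408)) / 63 = -0.2725388
R(4,4) = -0.2725388 + (-0.2725388 − (-0.2729611))/255 = -0.2725371

-0.27254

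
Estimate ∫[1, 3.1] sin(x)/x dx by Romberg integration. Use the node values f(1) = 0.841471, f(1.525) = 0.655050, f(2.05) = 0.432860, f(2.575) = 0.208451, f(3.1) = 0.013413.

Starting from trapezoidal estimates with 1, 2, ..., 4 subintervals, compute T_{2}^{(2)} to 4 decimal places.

T_{0}^{(0)} (trapezoid, 1 panel, h=2.1000): 0.897628
T_{1}^{(0)} (trapezoid, 2 panels, h=1.0500): 0.903317
T_{2}^{(0)} (trapezoid, 4 panels, h=0.5250): 0.904997
T_{1}^{(1)} = 0.903317 + (0.903317 − 0.897628)/3 = 0.905213
T_{2}^{(1)} = 0.904997 + (0.904997 − 0.903317)/3 = 0.905557
T_{2}^{(2)} = 0.905557 + (0.905557 − 0.905213)/15 = 0.905580

0.9056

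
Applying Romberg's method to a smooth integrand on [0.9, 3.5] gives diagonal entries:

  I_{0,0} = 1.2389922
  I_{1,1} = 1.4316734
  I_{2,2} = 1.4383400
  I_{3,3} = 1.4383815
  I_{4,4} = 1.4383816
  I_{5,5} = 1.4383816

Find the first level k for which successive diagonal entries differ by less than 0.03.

k = 2

|I_{1,1} − I_{0,0}| = 0.1926812 ≥ 0.03
|I_{2,2} − I_{1,1}| = 0.0066666 < 0.03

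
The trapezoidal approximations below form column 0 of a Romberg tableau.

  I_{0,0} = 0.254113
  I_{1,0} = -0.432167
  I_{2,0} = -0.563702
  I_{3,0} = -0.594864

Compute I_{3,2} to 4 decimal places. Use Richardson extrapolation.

I_{2,1} = -0.563702 + (-0.563702 − (-0.432167))/3 = -0.607547
I_{3,1} = -0.594864 + (-0.594864 − (-0.563702))/3 = -0.605251
I_{3,2} = -0.605251 + (-0.605251 − (-0.607547))/15 = -0.605098

-0.6051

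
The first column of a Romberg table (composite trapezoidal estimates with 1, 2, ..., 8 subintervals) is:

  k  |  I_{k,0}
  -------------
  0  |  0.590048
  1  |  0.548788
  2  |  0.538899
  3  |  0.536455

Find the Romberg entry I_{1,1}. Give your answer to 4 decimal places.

0.5350

I_{1,1} = 0.548788 + (0.548788 − 0.590048)/3 = 0.535035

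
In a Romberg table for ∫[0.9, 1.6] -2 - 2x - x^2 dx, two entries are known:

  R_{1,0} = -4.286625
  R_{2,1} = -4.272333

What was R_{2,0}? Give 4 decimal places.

From R_{2,1} = (4·R_{2,0} − R_{1,0})/3, solve for R_{2,0}:
4·R_{2,0} = 3·(-4.272333) + (-4.286625) = -17.103624
R_{2,0} = -4.275906

-4.2759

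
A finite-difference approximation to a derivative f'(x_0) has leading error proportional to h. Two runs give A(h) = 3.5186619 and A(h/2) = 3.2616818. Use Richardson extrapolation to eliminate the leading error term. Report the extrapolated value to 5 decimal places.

3.00470

The leading error scales as h; refining by a factor of 2 reduces it by 2^1 = 2.
Extrapolated value = (2·A(h/2) − A(h)) / (2 − 1)
= (2·3.2616818 − 3.5186619) / 1
= 3.0047017 / 1 = 3.0047017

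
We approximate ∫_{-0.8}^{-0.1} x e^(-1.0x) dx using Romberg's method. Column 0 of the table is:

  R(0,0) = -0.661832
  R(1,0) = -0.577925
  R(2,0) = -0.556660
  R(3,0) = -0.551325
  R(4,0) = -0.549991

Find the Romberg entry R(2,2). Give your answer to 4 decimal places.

Richardson extrapolation on the trapezoidal column (denominator 4−1=3):
R(1,1) = -0.577925 + (-0.577925 − (-0.661832))/3 = -0.549956
R(2,1) = -0.556660 + (-0.556660 − (-0.577925))/3 = -0.549572
R(2,2) = (16·(-0.549572) − (-0.549956)) / 15 = -0.549546

-0.5495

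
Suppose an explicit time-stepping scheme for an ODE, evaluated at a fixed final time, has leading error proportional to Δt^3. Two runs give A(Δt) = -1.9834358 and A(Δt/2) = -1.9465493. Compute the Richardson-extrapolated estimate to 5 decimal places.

The leading error scales as Δt^3; refining by a factor of 2 reduces it by 2^3 = 8.
Extrapolated value = (8·A(Δt/2) − A(Δt)) / (8 − 1)
= (8·(-1.9465493) − (-1.9834358)) / 7
= -13.5889586 / 7 = -1.9412798

-1.94128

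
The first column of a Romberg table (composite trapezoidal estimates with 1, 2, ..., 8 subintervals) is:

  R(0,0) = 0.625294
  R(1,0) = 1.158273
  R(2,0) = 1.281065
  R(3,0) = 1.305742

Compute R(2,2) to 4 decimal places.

R(1,1) = (4·1.158273 − 0.625294) / 3 = 1.335933
R(2,1) = (4·1.281065 − 1.158273) / 3 = 1.321996
R(2,2) = 1.321996 + (1.321996 − 1.335933)/15 = 1.321067

1.3211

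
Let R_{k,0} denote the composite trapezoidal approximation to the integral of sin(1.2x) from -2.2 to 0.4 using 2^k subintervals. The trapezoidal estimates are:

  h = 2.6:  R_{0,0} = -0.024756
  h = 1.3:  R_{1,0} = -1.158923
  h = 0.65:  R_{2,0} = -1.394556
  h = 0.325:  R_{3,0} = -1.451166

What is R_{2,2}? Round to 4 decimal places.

R_{1,1} = -1.158923 + (-1.158923 − (-0.024756))/3 = -1.536979
R_{2,1} = -1.394556 + (-1.394556 − (-1.158923))/3 = -1.473100
R_{2,2} = (16·(-1.473100) − (-1.536979)) / 15 = -1.468841

-1.4688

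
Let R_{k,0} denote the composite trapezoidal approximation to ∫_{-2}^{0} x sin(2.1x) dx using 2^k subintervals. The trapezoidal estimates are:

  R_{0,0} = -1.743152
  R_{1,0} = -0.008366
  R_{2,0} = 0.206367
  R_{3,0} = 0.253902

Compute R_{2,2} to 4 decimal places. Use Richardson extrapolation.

0.2585

R_{1,1} = (4·(-0.008366) − (-1.743152)) / 3 = 0.569896
R_{2,1} = 0.206367 + (0.206367 − (-0.008366))/3 = 0.277945
R_{2,2} = (16·0.277945 − 0.569896) / 15 = 0.258482
(Column j=1 coincides with Simpson's rule on the same nodes.)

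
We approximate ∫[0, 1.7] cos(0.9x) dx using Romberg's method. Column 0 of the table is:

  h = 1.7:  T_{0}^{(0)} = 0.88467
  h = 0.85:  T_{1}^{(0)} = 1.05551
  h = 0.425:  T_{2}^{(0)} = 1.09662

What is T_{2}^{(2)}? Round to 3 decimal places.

1.110

Richardson extrapolation on the trapezoidal column (denominator 4−1=3):
T_{1}^{(1)} = 1.05551 + (1.05551 − 0.88467)/3 = 1.11246
T_{2}^{(1)} = 1.09662 + (1.09662 − 1.05551)/3 = 1.11032
T_{2}^{(2)} = 1.11032 + (1.11032 − 1.11246)/15 = 1.11018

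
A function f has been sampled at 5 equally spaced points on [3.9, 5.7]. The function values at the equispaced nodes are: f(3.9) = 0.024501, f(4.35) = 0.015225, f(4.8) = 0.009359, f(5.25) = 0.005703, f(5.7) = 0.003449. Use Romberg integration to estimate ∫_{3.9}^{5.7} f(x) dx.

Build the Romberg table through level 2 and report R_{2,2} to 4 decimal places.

R_{0,0} (trapezoid, 1 panel, h=1.8000): 0.025155
R_{1,0} (trapezoid, 2 panels, h=0.9000): 0.021001
R_{2,0} (trapezoid, 4 panels, h=0.4500): 0.019918
R_{1,1} = 0.021001 + (0.021001 − 0.025155)/3 = 0.019616
R_{2,1} = 0.019918 + (0.019918 − 0.021001)/3 = 0.019557
R_{2,2} = 0.019557 + (0.019557 − 0.019616)/15 = 0.019553

0.0196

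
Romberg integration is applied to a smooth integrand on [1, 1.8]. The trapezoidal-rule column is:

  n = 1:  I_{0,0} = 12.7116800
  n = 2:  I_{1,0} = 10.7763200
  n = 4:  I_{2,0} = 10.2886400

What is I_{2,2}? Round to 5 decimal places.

I_{1,1} = (4·10.7763200 − 12.7116800) / 3 = 10.1312000
I_{2,1} = (4·10.2886400 − 10.7763200) / 3 = 10.1260800
I_{2,2} = 10.1260800 + (10.1260800 − 10.1312000)/15 = 10.1257387

10.12574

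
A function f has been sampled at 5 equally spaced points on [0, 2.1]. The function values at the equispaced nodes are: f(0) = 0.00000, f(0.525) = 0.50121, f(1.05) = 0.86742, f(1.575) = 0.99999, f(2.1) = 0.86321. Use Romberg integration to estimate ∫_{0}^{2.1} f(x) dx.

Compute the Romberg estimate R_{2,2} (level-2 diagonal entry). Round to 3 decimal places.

1.505

R_{0,0} (trapezoid, 1 panel, h=2.1000): 0.90637
R_{1,0} (trapezoid, 2 panels, h=1.0500): 1.36398
R_{2,0} (trapezoid, 4 panels, h=0.5250): 1.47012
R_{1,1} = 1.36398 + (1.36398 − 0.90637)/3 = 1.51652
R_{2,1} = 1.47012 + (1.47012 − 1.36398)/3 = 1.50550
R_{2,2} = 1.50550 + (1.50550 − 1.51652)/15 = 1.50477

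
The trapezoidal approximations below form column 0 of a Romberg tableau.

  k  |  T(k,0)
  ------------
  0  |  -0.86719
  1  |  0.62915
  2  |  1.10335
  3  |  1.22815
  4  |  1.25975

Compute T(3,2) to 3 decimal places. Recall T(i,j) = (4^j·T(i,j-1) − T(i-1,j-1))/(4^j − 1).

1.270

Richardson extrapolation on the trapezoidal column (denominator 4−1=3):
T(2,1) = 1.10335 + (1.10335 − 0.62915)/3 = 1.26142
T(3,1) = 1.22815 + (1.22815 − 1.10335)/3 = 1.26975
T(3,2) = (16·1.26975 − 1.26142) / 15 = 1.27031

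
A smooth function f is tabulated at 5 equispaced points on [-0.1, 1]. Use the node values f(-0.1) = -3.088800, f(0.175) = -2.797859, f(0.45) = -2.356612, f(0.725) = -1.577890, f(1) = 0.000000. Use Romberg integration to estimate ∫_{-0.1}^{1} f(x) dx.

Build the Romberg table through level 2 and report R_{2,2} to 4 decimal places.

R_{0,0} (trapezoid, 1 panel, h=1.1000): -1.698840
R_{1,0} (trapezoid, 2 panels, h=0.5500): -2.145557
R_{2,0} (trapezoid, 4 panels, h=0.2750): -2.276109
R_{1,1} = -2.145557 + (-2.145557 − (-1.698840))/3 = -2.294463
R_{2,1} = -2.276109 + (-2.276109 − (-2.145557))/3 = -2.319626
R_{2,2} = -2.319626 + (-2.319626 − (-2.294463))/15 = -2.321304

-2.3213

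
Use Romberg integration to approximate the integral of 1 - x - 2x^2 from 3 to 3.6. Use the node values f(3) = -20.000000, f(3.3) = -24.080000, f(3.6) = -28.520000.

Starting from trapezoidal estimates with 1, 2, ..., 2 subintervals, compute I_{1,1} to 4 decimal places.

I_{0,0} (trapezoid, 1 panel, h=0.6000): -14.556000
I_{1,0} (trapezoid, 2 panels, h=0.3000): -14.502000
I_{1,1} = -14.502000 + (-14.502000 − (-14.556000))/3 = -14.484000

-14.4840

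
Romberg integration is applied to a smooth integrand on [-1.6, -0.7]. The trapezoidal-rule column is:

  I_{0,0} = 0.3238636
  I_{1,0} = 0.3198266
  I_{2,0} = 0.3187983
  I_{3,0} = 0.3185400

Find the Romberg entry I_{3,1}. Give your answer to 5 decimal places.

Richardson extrapolation on the trapezoidal column (denominator 4−1=3):
I_{3,1} = (4·0.3185400 − 0.3187983) / 3 = 0.3184539

0.31845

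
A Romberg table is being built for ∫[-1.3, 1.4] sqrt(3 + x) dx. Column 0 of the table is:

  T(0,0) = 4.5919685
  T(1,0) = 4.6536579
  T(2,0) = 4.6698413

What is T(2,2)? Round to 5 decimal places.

4.67530

T(1,1) = (4·4.6536579 − 4.5919685) / 3 = 4.6742210
T(2,1) = 4.6698413 + (4.6698413 − 4.6536579)/3 = 4.6752358
T(2,2) = 4.6752358 + (4.6752358 − 4.6742210)/15 = 4.6753035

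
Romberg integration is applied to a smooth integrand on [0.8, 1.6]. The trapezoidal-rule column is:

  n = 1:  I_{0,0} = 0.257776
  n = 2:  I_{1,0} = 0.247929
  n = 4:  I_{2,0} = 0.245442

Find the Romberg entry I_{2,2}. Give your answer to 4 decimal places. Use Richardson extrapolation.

Richardson extrapolation on the trapezoidal column (denominator 4−1=3):
I_{1,1} = (4·0.247929 − 0.257776) / 3 = 0.244647
I_{2,1} = 0.245442 + (0.245442 − 0.247929)/3 = 0.244613
I_{2,2} = 0.244613 + (0.244613 − 0.244647)/15 = 0.244611

0.2446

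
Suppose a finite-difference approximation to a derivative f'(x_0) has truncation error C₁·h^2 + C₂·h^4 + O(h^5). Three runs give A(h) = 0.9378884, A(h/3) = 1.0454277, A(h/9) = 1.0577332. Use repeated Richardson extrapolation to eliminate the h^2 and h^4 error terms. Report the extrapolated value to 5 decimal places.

1.05928

First eliminate the h^2 term (factor 3^2 = 9):
  B₁ = (9·1.0454277 − 0.9378884)/8 = 1.0588701
  B₂ = (9·1.0577332 − 1.0454277)/8 = 1.0592714
Then eliminate the h^4 term (factor 3^4 = 81):
  (81·1.0592714 − 1.0588701)/80 = 1.0592764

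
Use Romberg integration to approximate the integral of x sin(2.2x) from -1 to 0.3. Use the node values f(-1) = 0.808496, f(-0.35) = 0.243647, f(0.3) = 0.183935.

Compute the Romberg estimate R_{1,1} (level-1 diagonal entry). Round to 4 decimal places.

0.4262

R_{0,0} (trapezoid, 1 panel, h=1.3000): 0.645080
R_{1,0} (trapezoid, 2 panels, h=0.6500): 0.480911
R_{1,1} = 0.480911 + (0.480911 − 0.645080)/3 = 0.426188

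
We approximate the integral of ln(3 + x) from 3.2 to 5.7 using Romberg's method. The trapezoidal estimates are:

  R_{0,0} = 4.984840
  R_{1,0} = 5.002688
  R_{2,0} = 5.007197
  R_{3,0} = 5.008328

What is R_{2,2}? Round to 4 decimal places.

5.0087

Richardson extrapolation on the trapezoidal column (denominator 4−1=3):
R_{1,1} = (4·5.002688 − 4.984840) / 3 = 5.008637
R_{2,1} = (4·5.007197 − 5.002688) / 3 = 5.008700
R_{2,2} = 5.008700 + (5.008700 − 5.008637)/15 = 5.008704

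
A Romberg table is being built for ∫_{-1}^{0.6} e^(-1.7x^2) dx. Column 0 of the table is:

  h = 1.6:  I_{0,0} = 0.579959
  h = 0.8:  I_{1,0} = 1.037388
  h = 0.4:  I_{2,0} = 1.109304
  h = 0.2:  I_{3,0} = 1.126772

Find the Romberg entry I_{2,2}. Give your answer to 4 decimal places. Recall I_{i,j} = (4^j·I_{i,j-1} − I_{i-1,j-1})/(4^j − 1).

1.1295

I_{1,1} = 1.037388 + (1.037388 − 0.579959)/3 = 1.189864
I_{2,1} = (4·1.109304 − 1.037388) / 3 = 1.133276
I_{2,2} = 1.133276 + (1.133276 − 1.189864)/15 = 1.129503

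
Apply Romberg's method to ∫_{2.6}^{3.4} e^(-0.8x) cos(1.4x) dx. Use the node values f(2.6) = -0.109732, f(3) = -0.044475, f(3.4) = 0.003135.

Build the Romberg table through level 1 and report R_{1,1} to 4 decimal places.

-0.0379

R_{0,0} (trapezoid, 1 panel, h=0.8000): -0.042639
R_{1,0} (trapezoid, 2 panels, h=0.4000): -0.039109
R_{1,1} = -0.039109 + (-0.039109 − (-0.042639))/3 = -0.037932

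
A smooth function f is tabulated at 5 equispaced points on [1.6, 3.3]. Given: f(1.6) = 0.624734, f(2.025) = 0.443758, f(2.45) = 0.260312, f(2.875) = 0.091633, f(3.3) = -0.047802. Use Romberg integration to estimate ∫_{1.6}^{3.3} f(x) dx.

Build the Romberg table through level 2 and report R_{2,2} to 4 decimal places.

0.4589

R_{0,0} (trapezoid, 1 panel, h=1.7000): 0.490392
R_{1,0} (trapezoid, 2 panels, h=0.8500): 0.466461
R_{2,0} (trapezoid, 4 panels, h=0.4250): 0.460772
R_{1,1} = 0.466461 + (0.466461 − 0.490392)/3 = 0.458484
R_{2,1} = 0.460772 + (0.460772 − 0.466461)/3 = 0.458876
R_{2,2} = 0.458876 + (0.458876 − 0.458484)/15 = 0.458902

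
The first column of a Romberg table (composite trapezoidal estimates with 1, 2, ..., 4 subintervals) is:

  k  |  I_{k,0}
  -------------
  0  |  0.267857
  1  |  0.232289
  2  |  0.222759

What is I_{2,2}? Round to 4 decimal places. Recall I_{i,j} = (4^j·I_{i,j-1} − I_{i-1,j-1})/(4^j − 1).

Richardson extrapolation on the trapezoidal column (denominator 4−1=3):
I_{1,1} = 0.232289 + (0.232289 − 0.267857)/3 = 0.220433
I_{2,1} = (4·0.222759 − 0.232289) / 3 = 0.219582
I_{2,2} = 0.219582 + (0.219582 − 0.220433)/15 = 0.219525

0.2195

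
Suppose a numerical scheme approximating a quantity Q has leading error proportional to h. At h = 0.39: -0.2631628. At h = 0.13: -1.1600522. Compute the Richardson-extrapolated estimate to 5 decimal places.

-1.60850

Extrapolated value = (3·A(h/3) − A(h)) / (3 − 1)
= (3·(-1.1600522) − (-0.2631628)) / 2
= -3.2169938 / 2 = -1.6084969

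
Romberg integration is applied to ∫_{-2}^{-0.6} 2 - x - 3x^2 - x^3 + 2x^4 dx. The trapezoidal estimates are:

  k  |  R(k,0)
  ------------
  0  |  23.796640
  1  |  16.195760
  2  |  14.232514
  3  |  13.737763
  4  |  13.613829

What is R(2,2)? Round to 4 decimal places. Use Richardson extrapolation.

13.5725

Richardson extrapolation on the trapezoidal column (denominator 4−1=3):
R(1,1) = (4·16.195760 − 23.796640) / 3 = 13.662133
R(2,1) = 14.232514 + (14.232514 − 16.195760)/3 = 13.578099
R(2,2) = 13.578099 + (13.578099 − 13.662133)/15 = 13.572497
(Column j=1 coincides with Simpson's rule on the same nodes.)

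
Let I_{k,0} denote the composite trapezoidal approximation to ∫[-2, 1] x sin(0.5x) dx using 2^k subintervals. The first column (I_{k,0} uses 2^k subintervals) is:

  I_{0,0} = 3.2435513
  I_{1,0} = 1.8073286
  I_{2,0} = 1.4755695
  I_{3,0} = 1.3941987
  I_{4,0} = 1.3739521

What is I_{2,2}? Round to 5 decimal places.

1.36741

I_{1,1} = 1.8073286 + (1.8073286 − 3.2435513)/3 = 1.3285877
I_{2,1} = 1.4755695 + (1.4755695 − 1.8073286)/3 = 1.3649831
I_{2,2} = 1.3649831 + (1.3649831 − 1.3285877)/15 = 1.3674095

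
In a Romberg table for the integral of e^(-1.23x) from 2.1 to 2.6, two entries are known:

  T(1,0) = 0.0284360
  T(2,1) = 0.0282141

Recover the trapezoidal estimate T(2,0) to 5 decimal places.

From T(2,1) = (4·T(2,0) − T(1,0))/3, solve for T(2,0):
4·T(2,0) = 3·0.0282141 + 0.0284360 = 0.1130783
T(2,0) = 0.0282696

0.02827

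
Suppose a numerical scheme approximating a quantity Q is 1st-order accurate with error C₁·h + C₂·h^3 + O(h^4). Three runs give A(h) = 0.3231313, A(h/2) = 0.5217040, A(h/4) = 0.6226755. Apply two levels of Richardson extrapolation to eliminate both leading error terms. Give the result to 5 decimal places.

First eliminate the h term (factor 2^1 = 2):
  B₁ = (2·0.5217040 − 0.3231313)/1 = 0.7202767
  B₂ = (2·0.6226755 − 0.5217040)/1 = 0.7236470
Then eliminate the h^3 term (factor 2^3 = 8):
  (8·0.7236470 − 0.7202767)/7 = 0.7241285

0.72413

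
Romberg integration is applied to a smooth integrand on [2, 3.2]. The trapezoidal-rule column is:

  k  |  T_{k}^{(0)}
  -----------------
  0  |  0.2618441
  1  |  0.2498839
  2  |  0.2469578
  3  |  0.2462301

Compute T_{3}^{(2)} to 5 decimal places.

0.24599

T_{2}^{(1)} = (4·0.2469578 − 0.2498839) / 3 = 0.2459824
T_{3}^{(1)} = 0.2462301 + (0.2462301 − 0.2469578)/3 = 0.2459875
T_{3}^{(2)} = (16·0.2459875 − 0.2459824) / 15 = 0.2459878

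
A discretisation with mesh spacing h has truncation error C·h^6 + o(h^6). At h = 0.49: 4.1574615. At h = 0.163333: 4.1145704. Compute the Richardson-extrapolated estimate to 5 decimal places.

The leading error scales as h^6; refining by a factor of 3 reduces it by 3^6 = 729.
Extrapolated value = (729·A(h/3) − A(h)) / (729 − 1)
= (729·4.1145704 − 4.1574615) / 728
= 2995.3643601 / 728 = 4.1145115

4.11451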